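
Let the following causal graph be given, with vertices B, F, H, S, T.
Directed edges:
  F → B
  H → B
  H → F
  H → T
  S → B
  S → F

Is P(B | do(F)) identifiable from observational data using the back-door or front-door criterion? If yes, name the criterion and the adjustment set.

P(B|do(F)): backdoor, adjust for {H, S}.

desc(F)\{F}={B}; candidates ⊆ {H,S,T}.
size 0: {}; under {} F still reaches {B,H,S,T} ∋ B.
size 1: {H}, {S}, {T}; under {H} F still reaches {B,S} ∋ B.
{H,S}: F⊥B given {H,S} in G with F→· removed — back-door holds.
P(B|do(F)) = Σ_{H,S} P(B|F,H,S)·P(H,S).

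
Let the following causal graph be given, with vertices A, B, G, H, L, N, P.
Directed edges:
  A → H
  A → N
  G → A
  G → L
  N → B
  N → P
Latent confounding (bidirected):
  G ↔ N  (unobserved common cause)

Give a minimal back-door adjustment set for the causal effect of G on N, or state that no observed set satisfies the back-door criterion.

desc(G)\{G}={A,B,H,L,N,P}; candidates ⊆ {—}.
G↔N: latent back-door arc(s) into G.
size 0: {}; under {} G still reaches {B,N,P} ∋ N.
G↔N cannot be blocked by any observed set — no back-door set.

G→N: no observed back-door set.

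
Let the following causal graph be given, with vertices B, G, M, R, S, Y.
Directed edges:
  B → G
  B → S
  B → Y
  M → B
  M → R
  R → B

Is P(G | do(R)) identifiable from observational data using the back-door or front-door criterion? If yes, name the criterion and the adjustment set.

P(G|do(R)): backdoor, adjust for {M}.

desc(R)\{R}={B,G,S,Y}; candidates ⊆ {M}.
size 0: {}; under {} R still reaches {B,G,M,S,Y} ∋ G.
{M}: R⊥G given {M} in G with R→· removed — back-door holds.
P(G|do(R)) = Σ_{M} P(G|R,M)·P(M).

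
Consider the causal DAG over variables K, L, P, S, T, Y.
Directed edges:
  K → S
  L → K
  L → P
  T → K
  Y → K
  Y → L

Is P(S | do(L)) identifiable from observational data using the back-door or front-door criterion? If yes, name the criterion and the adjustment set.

P(S|do(L)): backdoor, adjust for {Y}.

desc(L)\{L}={K,P,S}; candidates ⊆ {T,Y}.
size 0: {}; under {} L still reaches {K,S,Y} ∋ S.
{Y}: L⊥S given {Y} in G with L→· removed — back-door holds.
P(S|do(L)) = Σ_{Y} P(S|L,Y)·P(Y).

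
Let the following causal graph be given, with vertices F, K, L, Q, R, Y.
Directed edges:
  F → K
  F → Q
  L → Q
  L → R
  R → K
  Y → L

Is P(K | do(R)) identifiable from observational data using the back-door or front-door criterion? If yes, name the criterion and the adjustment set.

P(K|do(R)): backdoor, adjust for ∅.

desc(R)\{R}={K}; candidates ⊆ {F,L,Q,Y}.
∅: R⊥K given ∅ in G with R→· removed — back-door holds.
P(K|do(R)) = P(K|R) — no adjustment needed.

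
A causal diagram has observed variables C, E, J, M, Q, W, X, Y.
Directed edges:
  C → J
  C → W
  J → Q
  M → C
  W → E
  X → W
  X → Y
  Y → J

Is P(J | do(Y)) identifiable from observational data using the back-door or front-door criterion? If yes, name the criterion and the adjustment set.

desc(Y)\{Y}={J,Q}; candidates ⊆ {C,E,M,W,X}.
∅: Y⊥J given ∅ in G with Y→· removed — back-door holds.
P(J|do(Y)) = P(J|Y) — no adjustment needed.

P(J|do(Y)): backdoor, adjust for ∅.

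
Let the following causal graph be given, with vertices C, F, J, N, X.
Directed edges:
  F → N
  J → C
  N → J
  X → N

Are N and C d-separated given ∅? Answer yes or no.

Bayes-Ball from N | ∅ reaches {C,F,J,X}.
C ∈ reach(N|∅) ⇒ N ⊥̸ C | ∅.

No — N and C are d-connected given ∅.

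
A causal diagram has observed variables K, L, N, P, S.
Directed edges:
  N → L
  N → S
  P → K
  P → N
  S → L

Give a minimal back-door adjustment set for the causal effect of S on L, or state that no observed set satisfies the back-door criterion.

S→L: minimal back-door set {N}.

desc(S)\{S}={L}; candidates ⊆ {K,N,P}.
size 0: {}; under {} S still reaches {K,L,N,P} ∋ L.
{N}: S⊥L given {N} in G with S→· removed — back-door holds.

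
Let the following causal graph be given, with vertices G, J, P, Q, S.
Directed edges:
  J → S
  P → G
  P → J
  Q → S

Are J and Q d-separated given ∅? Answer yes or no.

Bayes-Ball from J | ∅ reaches {G,P,S}.
Q ∉ reach(J|∅) ⇒ J ⊥ Q | ∅.

Yes — J ⊥ Q | ∅.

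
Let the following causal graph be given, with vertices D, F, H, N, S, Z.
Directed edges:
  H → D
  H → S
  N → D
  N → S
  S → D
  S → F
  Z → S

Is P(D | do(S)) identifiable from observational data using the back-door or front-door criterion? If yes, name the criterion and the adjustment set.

desc(S)\{S}={D,F}; candidates ⊆ {H,N,Z}.
size 0: {}; under {} S still reaches {D,H,N,Z} ∋ D.
size 1: {H}, {N}, {Z}; under {H} S still reaches {D,N,Z} ∋ D.
{H,N}: S⊥D given {H,N} in G with S→· removed — back-door holds.
P(D|do(S)) = Σ_{H,N} P(D|S,H,N)·P(H,N).

P(D|do(S)): backdoor, adjust for {H, N}.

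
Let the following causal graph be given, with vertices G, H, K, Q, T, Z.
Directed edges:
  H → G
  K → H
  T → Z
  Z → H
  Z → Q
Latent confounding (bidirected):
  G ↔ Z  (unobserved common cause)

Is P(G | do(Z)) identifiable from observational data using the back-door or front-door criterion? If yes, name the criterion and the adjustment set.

desc(Z)\{Z}={G,H,Q}; candidates ⊆ {K,T}.
Z↔G: latent back-door arc(s) into Z.
size 0: {}; under {} Z still reaches {G,T} ∋ G.
size 1: {K}, {T}; under {K} Z still reaches {G,T} ∋ G.
size 2: {K,T}; under {K,T} Z still reaches {G} ∋ G.
Z↔G cannot be blocked by any observed set — no back-door set.
{H}: (i) intercepts every directed Z→G path; (ii) no back-door Z→{H}; (iii) {Z} blocks every back-door {H}→G. Front-door holds.
P(G|do(Z)) = Σ_{H} P(H|Z) Σ_{Z'} P(G|H,Z')P(Z').

P(G|do(Z)): frontdoor, adjust for {H}.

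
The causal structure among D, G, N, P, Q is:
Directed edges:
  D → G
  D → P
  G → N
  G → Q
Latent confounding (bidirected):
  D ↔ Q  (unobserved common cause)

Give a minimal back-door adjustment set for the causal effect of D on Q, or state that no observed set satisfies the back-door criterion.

D→Q: no observed back-door set.

desc(D)\{D}={G,N,P,Q}; candidates ⊆ {—}.
D↔Q: latent back-door arc(s) into D.
size 0: {}; under {} D still reaches {Q} ∋ Q.
D↔Q cannot be blocked by any observed set — no back-door set.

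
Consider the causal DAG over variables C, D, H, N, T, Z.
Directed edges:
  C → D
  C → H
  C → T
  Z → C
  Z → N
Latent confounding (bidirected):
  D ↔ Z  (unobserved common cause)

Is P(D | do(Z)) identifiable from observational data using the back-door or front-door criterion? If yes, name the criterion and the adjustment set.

P(D|do(Z)): frontdoor, adjust for {C}.

desc(Z)\{Z}={C,D,H,N,T}; candidates ⊆ {—}.
Z↔D: latent back-door arc(s) into Z.
size 0: {}; under {} Z still reaches {D} ∋ D.
Z↔D cannot be blocked by any observed set — no back-door set.
{C}: (i) intercepts every directed Z→D path; (ii) no back-door Z→{C}; (iii) {Z} blocks every back-door {C}→D. Front-door holds.
P(D|do(Z)) = Σ_{C} P(C|Z) Σ_{Z'} P(D|C,Z')P(Z').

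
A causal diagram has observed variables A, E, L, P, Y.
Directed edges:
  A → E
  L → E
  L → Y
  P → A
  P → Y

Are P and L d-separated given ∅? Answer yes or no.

Bayes-Ball from P | ∅ reaches {A,E,Y}.
L ∉ reach(P|∅) ⇒ P ⊥ L | ∅.

Yes — P ⊥ L | ∅.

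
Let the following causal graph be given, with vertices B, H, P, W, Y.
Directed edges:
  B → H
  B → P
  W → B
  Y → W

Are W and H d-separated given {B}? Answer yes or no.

Bayes-Ball from W | {B} reaches {Y}.
H ∉ reach(W|{B}) ⇒ W ⊥ H | {B}.

Yes — W ⊥ H | {B}.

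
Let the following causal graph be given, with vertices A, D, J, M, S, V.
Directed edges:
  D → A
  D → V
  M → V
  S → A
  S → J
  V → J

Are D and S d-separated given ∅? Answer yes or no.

Bayes-Ball from D | ∅ reaches {A,J,V}.
S ∉ reach(D|∅) ⇒ D ⊥ S | ∅.

Yes — D ⊥ S | ∅.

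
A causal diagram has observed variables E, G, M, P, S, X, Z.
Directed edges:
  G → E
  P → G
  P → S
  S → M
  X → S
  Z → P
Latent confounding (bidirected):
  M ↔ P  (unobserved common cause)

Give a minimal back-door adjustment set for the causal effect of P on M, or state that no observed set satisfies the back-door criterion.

P→M: no observed back-door set.

desc(P)\{P}={E,G,M,S}; candidates ⊆ {X,Z}.
P↔M: latent back-door arc(s) into P.
size 0: {}; under {} P still reaches {M,Z} ∋ M.
size 1: {X}, {Z}; under {X} P still reaches {M,Z} ∋ M.
size 2: {X,Z}; under {X,Z} P still reaches {M} ∋ M.
P↔M cannot be blocked by any observed set — no back-door set.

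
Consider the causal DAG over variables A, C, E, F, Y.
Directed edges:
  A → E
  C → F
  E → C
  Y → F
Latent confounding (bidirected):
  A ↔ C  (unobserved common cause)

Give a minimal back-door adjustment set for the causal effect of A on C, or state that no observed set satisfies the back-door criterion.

desc(A)\{A}={C,E,F}; candidates ⊆ {Y}.
A↔C: latent back-door arc(s) into A.
size 0: {}; under {} A still reaches {C,F} ∋ C.
size 1: {Y}; under {Y} A still reaches {C,F} ∋ C.
A↔C cannot be blocked by any observed set — no back-door set.

A→C: no observed back-door set.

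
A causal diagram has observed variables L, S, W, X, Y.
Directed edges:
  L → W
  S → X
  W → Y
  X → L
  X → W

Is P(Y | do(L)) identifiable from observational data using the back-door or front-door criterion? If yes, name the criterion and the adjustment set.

P(Y|do(L)): backdoor, adjust for {X}.

desc(L)\{L}={W,Y}; candidates ⊆ {S,X}.
size 0: {}; under {} L still reaches {S,W,X,Y} ∋ Y.
{X}: L⊥Y given {X} in G with L→· removed — back-door holds.
P(Y|do(L)) = Σ_{X} P(Y|L,X)·P(X).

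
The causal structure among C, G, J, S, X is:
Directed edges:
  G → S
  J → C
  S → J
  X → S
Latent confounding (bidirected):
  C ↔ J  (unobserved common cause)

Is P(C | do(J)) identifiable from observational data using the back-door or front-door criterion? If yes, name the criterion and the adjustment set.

P(C|do(J)): not identifiable (no BD/FD set).

desc(J)\{J}={C}; candidates ⊆ {G,S,X}.
J↔C: latent back-door arc(s) into J.
size 0: {}; under {} J still reaches {C,G,S,X} ∋ C.
size 1: {G}, {S}, {X}; under {G} J still reaches {C,S,X} ∋ C.
size 2: {G,S}, {G,X}, {S,X}; under {G,S} J still reaches {C} ∋ C.
J↔C cannot be blocked by any observed set — no back-door set.
No mediator lies on a directed J→…→C path.
Neither criterion identifies P(C|do(J)) in this graph.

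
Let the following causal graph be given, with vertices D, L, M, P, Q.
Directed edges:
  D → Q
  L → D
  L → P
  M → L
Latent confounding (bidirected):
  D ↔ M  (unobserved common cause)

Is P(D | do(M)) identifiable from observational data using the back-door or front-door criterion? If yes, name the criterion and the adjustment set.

P(D|do(M)): frontdoor, adjust for {L}.

desc(M)\{M}={D,L,P,Q}; candidates ⊆ {—}.
M↔D: latent back-door arc(s) into M.
size 0: {}; under {} M still reaches {D,Q} ∋ D.
M↔D cannot be blocked by any observed set — no back-door set.
{L}: (i) intercepts every directed M→D path; (ii) no back-door M→{L}; (iii) {M} blocks every back-door {L}→D. Front-door holds.
P(D|do(M)) = Σ_{L} P(L|M) Σ_{M'} P(D|L,M')P(M').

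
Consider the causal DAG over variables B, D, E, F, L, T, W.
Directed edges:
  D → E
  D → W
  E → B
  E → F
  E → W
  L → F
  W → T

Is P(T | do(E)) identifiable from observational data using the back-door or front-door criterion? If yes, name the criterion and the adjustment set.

P(T|do(E)): backdoor, adjust for {D}.

desc(E)\{E}={B,F,T,W}; candidates ⊆ {D,L}.
size 0: {}; under {} E still reaches {D,T,W} ∋ T.
{D}: E⊥T given {D} in G with E→· removed — back-door holds.
P(T|do(E)) = Σ_{D} P(T|E,D)·P(D).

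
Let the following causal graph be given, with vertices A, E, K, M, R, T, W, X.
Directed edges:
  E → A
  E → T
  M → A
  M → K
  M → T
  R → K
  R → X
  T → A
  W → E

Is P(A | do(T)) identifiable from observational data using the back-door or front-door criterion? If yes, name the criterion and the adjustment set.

P(A|do(T)): backdoor, adjust for {E, M}.

desc(T)\{T}={A}; candidates ⊆ {E,K,M,R,W,X}.
size 0: {}; under {} T still reaches {A,E,K,M,W} ∋ A.
size 1: {E}, {K}, {M} …(+3); under {E} T still reaches {A,K,M} ∋ A.
{E,M}: T⊥A given {E,M} in G with T→· removed — back-door holds.
P(A|do(T)) = Σ_{E,M} P(A|T,E,M)·P(E,M).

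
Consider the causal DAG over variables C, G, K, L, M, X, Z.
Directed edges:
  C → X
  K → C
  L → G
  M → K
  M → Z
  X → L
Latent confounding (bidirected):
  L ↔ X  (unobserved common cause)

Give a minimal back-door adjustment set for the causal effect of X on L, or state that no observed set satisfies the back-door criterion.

X→L: no observed back-door set.

desc(X)\{X}={G,L}; candidates ⊆ {C,K,M,Z}.
X↔L: latent back-door arc(s) into X.
size 0: {}; under {} X still reaches {C,G,K,L,M,Z} ∋ L.
size 1: {C}, {K}, {M} …(+1); under {C} X still reaches {G,L} ∋ L.
size 2: {C,K}, {C,M}, {C,Z} …(+3); under {C,K} X still reaches {G,L} ∋ L.
X↔L cannot be blocked by any observed set — no back-door set.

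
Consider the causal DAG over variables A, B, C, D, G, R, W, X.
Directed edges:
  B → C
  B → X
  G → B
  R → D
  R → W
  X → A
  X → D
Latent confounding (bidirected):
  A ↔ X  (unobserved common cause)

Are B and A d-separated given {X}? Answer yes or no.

Bayes-Ball from B | {X} reaches {A,C,G}.
A ∈ reach(B|{X}) ⇒ B ⊥̸ A | {X}.

No — B and A are d-connected given {X}.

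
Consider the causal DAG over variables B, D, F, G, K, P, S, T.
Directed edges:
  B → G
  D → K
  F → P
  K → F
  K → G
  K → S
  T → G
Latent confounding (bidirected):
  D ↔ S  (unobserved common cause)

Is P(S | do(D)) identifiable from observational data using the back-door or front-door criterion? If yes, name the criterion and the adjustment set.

P(S|do(D)): frontdoor, adjust for {K}.

desc(D)\{D}={F,G,K,P,S}; candidates ⊆ {B,T}.
D↔S: latent back-door arc(s) into D.
size 0: {}; under {} D still reaches {S} ∋ S.
size 1: {B}, {T}; under {B} D still reaches {S} ∋ S.
size 2: {B,T}; under {B,T} D still reaches {S} ∋ S.
D↔S cannot be blocked by any observed set — no back-door set.
{K}: (i) intercepts every directed D→S path; (ii) no back-door D→{K}; (iii) {D} blocks every back-door {K}→S. Front-door holds.
P(S|do(D)) = Σ_{K} P(K|D) Σ_{D'} P(S|K,D')P(D').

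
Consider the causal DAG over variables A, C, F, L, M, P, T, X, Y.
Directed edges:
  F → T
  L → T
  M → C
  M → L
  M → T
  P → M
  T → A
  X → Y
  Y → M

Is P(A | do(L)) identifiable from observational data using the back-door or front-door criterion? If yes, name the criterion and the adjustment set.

desc(L)\{L}={A,T}; candidates ⊆ {C,F,M,P,X,Y}.
size 0: {}; under {} L still reaches {A,C,M,P,T,X,Y} ∋ A.
{M}: L⊥A given {M} in G with L→· removed — back-door holds.
P(A|do(L)) = Σ_{M} P(A|L,M)·P(M).

P(A|do(L)): backdoor, adjust for {M}.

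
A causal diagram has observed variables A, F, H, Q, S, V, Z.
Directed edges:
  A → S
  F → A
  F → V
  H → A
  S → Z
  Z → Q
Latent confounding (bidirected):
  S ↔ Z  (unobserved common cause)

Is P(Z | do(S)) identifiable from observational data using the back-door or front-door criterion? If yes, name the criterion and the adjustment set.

desc(S)\{S}={Q,Z}; candidates ⊆ {A,F,H,V}.
S↔Z: latent back-door arc(s) into S.
size 0: {}; under {} S still reaches {A,F,H,Q,V,Z} ∋ Z.
size 1: {A}, {F}, {H} …(+1); under {A} S still reaches {Q,Z} ∋ Z.
size 2: {A,F}, {A,H}, {A,V} …(+3); under {A,F} S still reaches {Q,Z} ∋ Z.
S↔Z cannot be blocked by any observed set — no back-door set.
No mediator lies on a directed S→…→Z path.
Neither criterion identifies P(Z|do(S)) in this graph.

P(Z|do(S)): not identifiable (no BD/FD set).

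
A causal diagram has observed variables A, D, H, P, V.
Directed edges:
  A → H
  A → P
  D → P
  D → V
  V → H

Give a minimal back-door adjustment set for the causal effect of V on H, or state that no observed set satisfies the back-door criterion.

desc(V)\{V}={H}; candidates ⊆ {A,D,P}.
∅: V⊥H given ∅ in G with V→· removed — back-door holds.

V→H: minimal back-door set ∅.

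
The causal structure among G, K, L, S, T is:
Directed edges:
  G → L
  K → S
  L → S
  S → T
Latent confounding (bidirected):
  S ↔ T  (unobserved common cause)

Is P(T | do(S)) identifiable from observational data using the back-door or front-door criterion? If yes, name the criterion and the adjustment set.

P(T|do(S)): not identifiable (no BD/FD set).

desc(S)\{S}={T}; candidates ⊆ {G,K,L}.
S↔T: latent back-door arc(s) into S.
size 0: {}; under {} S still reaches {G,K,L,T} ∋ T.
size 1: {G}, {K}, {L}; under {G} S still reaches {K,L,T} ∋ T.
size 2: {G,K}, {G,L}, {K,L}; under {G,K} S still reaches {L,T} ∋ T.
S↔T cannot be blocked by any observed set — no back-door set.
No mediator lies on a directed S→…→T path.
Neither criterion identifies P(T|do(S)) in this graph.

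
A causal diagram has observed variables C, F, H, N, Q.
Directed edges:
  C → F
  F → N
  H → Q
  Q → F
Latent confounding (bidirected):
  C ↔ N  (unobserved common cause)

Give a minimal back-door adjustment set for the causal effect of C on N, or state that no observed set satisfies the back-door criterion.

desc(C)\{C}={F,N}; candidates ⊆ {H,Q}.
C↔N: latent back-door arc(s) into C.
size 0: {}; under {} C still reaches {N} ∋ N.
size 1: {H}, {Q}; under {H} C still reaches {N} ∋ N.
size 2: {H,Q}; under {H,Q} C still reaches {N} ∋ N.
C↔N cannot be blocked by any observed set — no back-door set.

C→N: no observed back-door set.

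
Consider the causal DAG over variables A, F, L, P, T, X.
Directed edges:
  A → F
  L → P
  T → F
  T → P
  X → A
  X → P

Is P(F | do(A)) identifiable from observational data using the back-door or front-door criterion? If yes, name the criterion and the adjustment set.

P(F|do(A)): backdoor, adjust for ∅.

desc(A)\{A}={F}; candidates ⊆ {L,P,T,X}.
∅: A⊥F given ∅ in G with A→· removed — back-door holds.
P(F|do(A)) = P(F|A) — no adjustment needed.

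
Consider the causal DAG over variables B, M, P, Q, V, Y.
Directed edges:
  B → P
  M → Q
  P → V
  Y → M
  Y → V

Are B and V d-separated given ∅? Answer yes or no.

No — B and V are d-connected given ∅.

Bayes-Ball from B | ∅ reaches {P,V}.
V ∈ reach(B|∅) ⇒ B ⊥̸ V | ∅.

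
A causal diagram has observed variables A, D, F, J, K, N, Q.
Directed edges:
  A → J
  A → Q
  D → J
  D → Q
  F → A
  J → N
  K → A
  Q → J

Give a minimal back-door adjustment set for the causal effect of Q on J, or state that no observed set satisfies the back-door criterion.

desc(Q)\{Q}={J,N}; candidates ⊆ {A,D,F,K}.
size 0: {}; under {} Q still reaches {A,D,F,J,K,N} ∋ J.
size 1: {A}, {D}, {F} …(+1); under {A} Q still reaches {D,J,N} ∋ J.
{A,D}: Q⊥J given {A,D} in G with Q→· removed — back-door holds.

Q→J: minimal back-door set {A, D}.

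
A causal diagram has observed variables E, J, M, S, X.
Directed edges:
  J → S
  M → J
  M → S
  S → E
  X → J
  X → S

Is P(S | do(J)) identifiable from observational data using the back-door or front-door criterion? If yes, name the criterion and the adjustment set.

P(S|do(J)): backdoor, adjust for {M, X}.

desc(J)\{J}={E,S}; candidates ⊆ {M,X}.
size 0: {}; under {} J still reaches {E,M,S,X} ∋ S.
size 1: {M}, {X}; under {M} J still reaches {E,S,X} ∋ S.
{M,X}: J⊥S given {M,X} in G with J→· removed — back-door holds.
P(S|do(J)) = Σ_{M,X} P(S|J,M,X)·P(M,X).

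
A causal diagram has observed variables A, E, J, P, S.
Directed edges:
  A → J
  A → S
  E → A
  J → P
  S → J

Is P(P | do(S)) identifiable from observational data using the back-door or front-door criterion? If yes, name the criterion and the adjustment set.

desc(S)\{S}={J,P}; candidates ⊆ {A,E}.
size 0: {}; under {} S still reaches {A,E,J,P} ∋ P.
{A}: S⊥P given {A} in G with S→· removed — back-door holds.
P(P|do(S)) = Σ_{A} P(P|S,A)·P(A).

P(P|do(S)): backdoor, adjust for {A}.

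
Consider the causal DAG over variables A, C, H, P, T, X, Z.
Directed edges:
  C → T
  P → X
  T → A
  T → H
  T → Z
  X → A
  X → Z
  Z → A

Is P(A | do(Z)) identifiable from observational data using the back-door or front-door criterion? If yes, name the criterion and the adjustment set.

P(A|do(Z)): backdoor, adjust for {T, X}.

desc(Z)\{Z}={A}; candidates ⊆ {C,H,P,T,X}.
size 0: {}; under {} Z still reaches {A,C,H,P,T,X} ∋ A.
size 1: {C}, {H}, {P} …(+2); under {C} Z still reaches {A,H,P,T,X} ∋ A.
{T,X}: Z⊥A given {T,X} in G with Z→· removed — back-door holds.
P(A|do(Z)) = Σ_{T,X} P(A|Z,T,X)·P(T,X).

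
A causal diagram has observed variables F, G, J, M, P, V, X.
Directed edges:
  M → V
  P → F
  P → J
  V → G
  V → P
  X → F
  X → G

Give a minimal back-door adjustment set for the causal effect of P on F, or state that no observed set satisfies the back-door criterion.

desc(P)\{P}={F,J}; candidates ⊆ {G,M,V,X}.
∅: P⊥F given ∅ in G with P→· removed — back-door holds.

P→F: minimal back-door set ∅.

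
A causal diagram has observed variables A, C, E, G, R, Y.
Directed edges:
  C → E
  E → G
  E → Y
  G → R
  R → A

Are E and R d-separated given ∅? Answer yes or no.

No — E and R are d-connected given ∅.

Bayes-Ball from E | ∅ reaches {A,C,G,R,Y}.
R ∈ reach(E|∅) ⇒ E ⊥̸ R | ∅.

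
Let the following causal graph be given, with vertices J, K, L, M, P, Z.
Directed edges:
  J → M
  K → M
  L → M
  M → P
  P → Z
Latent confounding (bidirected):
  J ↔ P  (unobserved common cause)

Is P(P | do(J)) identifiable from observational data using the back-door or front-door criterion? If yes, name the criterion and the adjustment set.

desc(J)\{J}={M,P,Z}; candidates ⊆ {K,L}.
J↔P: latent back-door arc(s) into J.
size 0: {}; under {} J still reaches {P,Z} ∋ P.
size 1: {K}, {L}; under {K} J still reaches {P,Z} ∋ P.
size 2: {K,L}; under {K,L} J still reaches {P,Z} ∋ P.
J↔P cannot be blocked by any observed set — no back-door set.
{M}: (i) intercepts every directed J→P path; (ii) no back-door J→{M}; (iii) {J} blocks every back-door {M}→P. Front-door holds.
P(P|do(J)) = Σ_{M} P(M|J) Σ_{J'} P(P|M,J')P(J').

P(P|do(J)): frontdoor, adjust for {M}.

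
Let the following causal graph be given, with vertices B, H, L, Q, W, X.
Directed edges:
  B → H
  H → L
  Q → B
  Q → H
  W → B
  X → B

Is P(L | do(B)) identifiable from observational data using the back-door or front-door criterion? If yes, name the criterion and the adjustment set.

desc(B)\{B}={H,L}; candidates ⊆ {Q,W,X}.
size 0: {}; under {} B still reaches {H,L,Q,W,X} ∋ L.
{Q}: B⊥L given {Q} in G with B→· removed — back-door holds.
P(L|do(B)) = Σ_{Q} P(L|B,Q)·P(Q).

P(L|do(B)): backdoor, adjust for {Q}.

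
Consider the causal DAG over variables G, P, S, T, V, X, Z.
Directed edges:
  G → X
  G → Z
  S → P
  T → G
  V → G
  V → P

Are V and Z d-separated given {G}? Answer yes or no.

Bayes-Ball from V | {G} reaches {P,T}.
Z ∉ reach(V|{G}) ⇒ V ⊥ Z | {G}.

Yes — V ⊥ Z | {G}.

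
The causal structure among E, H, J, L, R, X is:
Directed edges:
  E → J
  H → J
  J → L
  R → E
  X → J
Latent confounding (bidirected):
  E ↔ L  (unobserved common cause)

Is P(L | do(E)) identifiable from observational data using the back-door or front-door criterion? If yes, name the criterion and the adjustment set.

P(L|do(E)): frontdoor, adjust for {J}.

desc(E)\{E}={J,L}; candidates ⊆ {H,R,X}.
E↔L: latent back-door arc(s) into E.
size 0: {}; under {} E still reaches {L,R} ∋ L.
size 1: {H}, {R}, {X}; under {H} E still reaches {L,R} ∋ L.
size 2: {H,R}, {H,X}, {R,X}; under {H,R} E still reaches {L} ∋ L.
E↔L cannot be blocked by any observed set — no back-door set.
{J}: (i) intercepts every directed E→L path; (ii) no back-door E→{J}; (iii) {E} blocks every back-door {J}→L. Front-door holds.
P(L|do(E)) = Σ_{J} P(J|E) Σ_{E'} P(L|J,E')P(E').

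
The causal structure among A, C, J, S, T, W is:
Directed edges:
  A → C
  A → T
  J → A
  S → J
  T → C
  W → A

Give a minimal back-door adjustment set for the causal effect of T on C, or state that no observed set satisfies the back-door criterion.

desc(T)\{T}={C}; candidates ⊆ {A,J,S,W}.
size 0: {}; under {} T still reaches {A,C,J,S,W} ∋ C.
{A}: T⊥C given {A} in G with T→· removed — back-door holds.

T→C: minimal back-door set {A}.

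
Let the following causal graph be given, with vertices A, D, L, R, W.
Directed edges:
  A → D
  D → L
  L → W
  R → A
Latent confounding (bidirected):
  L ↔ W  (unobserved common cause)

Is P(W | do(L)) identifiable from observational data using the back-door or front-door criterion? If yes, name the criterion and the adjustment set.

desc(L)\{L}={W}; candidates ⊆ {A,D,R}.
L↔W: latent back-door arc(s) into L.
size 0: {}; under {} L still reaches {A,D,R,W} ∋ W.
size 1: {A}, {D}, {R}; under {A} L still reaches {D,W} ∋ W.
size 2: {A,D}, {A,R}, {D,R}; under {A,D} L still reaches {W} ∋ W.
L↔W cannot be blocked by any observed set — no back-door set.
No mediator lies on a directed L→…→W path.
Neither criterion identifies P(W|do(L)) in this graph.

P(W|do(L)): not identifiable (no BD/FD set).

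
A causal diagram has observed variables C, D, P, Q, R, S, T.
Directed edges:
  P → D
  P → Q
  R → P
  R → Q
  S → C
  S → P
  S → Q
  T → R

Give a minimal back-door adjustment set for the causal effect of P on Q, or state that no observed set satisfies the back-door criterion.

P→Q: minimal back-door set {R, S}.

desc(P)\{P}={D,Q}; candidates ⊆ {C,R,S,T}.
size 0: {}; under {} P still reaches {C,Q,R,S,T} ∋ Q.
size 1: {C}, {R}, {S} …(+1); under {C} P still reaches {Q,R,S,T} ∋ Q.
{R,S}: P⊥Q given {R,S} in G with P→· removed — back-door holds.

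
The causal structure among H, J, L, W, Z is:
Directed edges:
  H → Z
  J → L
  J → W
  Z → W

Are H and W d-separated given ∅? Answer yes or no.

Bayes-Ball from H | ∅ reaches {W,Z}.
W ∈ reach(H|∅) ⇒ H ⊥̸ W | ∅.

No — H and W are d-connected given ∅.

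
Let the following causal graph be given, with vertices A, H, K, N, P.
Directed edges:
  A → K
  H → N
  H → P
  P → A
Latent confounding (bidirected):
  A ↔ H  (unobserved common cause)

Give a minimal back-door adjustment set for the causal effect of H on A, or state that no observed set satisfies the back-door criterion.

H→A: no observed back-door set.

desc(H)\{H}={A,K,N,P}; candidates ⊆ {—}.
H↔A: latent back-door arc(s) into H.
size 0: {}; under {} H still reaches {A,K} ∋ A.
H↔A cannot be blocked by any observed set — no back-door set.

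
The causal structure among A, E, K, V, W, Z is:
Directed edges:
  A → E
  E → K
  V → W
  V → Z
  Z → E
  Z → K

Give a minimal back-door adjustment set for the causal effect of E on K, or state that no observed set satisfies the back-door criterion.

E→K: minimal back-door set {Z}.

desc(E)\{E}={K}; candidates ⊆ {A,V,W,Z}.
size 0: {}; under {} E still reaches {A,K,V,W,Z} ∋ K.
{Z}: E⊥K given {Z} in G with E→· removed — back-door holds.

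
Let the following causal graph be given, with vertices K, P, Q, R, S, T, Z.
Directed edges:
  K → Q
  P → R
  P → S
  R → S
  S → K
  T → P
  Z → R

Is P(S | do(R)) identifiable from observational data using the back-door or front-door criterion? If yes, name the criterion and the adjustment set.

P(S|do(R)): backdoor, adjust for {P}.

desc(R)\{R}={K,Q,S}; candidates ⊆ {P,T,Z}.
size 0: {}; under {} R still reaches {K,P,Q,S,T,Z} ∋ S.
{P}: R⊥S given {P} in G with R→· removed — back-door holds.
P(S|do(R)) = Σ_{P} P(S|R,P)·P(P).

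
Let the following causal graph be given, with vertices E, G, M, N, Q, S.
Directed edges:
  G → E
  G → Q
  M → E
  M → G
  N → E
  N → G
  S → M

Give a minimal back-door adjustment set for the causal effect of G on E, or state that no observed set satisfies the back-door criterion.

desc(G)\{G}={E,Q}; candidates ⊆ {M,N,S}.
size 0: {}; under {} G still reaches {E,M,N,S} ∋ E.
size 1: {M}, {N}, {S}; under {M} G still reaches {E,N} ∋ E.
{M,N}: G⊥E given {M,N} in G with G→· removed — back-door holds.

G→E: minimal back-door set {M, N}.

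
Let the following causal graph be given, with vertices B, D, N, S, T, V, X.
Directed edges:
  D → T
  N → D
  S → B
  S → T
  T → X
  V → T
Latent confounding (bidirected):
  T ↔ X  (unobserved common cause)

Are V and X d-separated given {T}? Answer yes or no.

Bayes-Ball from V | {T} reaches {B,D,N,S,X}.
X ∈ reach(V|{T}) ⇒ V ⊥̸ X | {T}.

No — V and X are d-connected given {T}.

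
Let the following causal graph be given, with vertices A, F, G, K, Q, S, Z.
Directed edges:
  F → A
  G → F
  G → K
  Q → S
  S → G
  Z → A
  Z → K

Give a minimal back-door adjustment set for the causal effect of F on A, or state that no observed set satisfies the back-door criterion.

desc(F)\{F}={A}; candidates ⊆ {G,K,Q,S,Z}.
∅: F⊥A given ∅ in G with F→· removed — back-door holds.

F→A: minimal back-door set ∅.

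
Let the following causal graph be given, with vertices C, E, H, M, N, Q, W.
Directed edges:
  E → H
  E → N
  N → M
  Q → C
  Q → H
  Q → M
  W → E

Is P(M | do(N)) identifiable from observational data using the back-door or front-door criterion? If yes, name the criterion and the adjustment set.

P(M|do(N)): backdoor, adjust for ∅.

desc(N)\{N}={M}; candidates ⊆ {C,E,H,Q,W}.
∅: N⊥M given ∅ in G with N→· removed — back-door holds.
P(M|do(N)) = P(M|N) — no adjustment needed.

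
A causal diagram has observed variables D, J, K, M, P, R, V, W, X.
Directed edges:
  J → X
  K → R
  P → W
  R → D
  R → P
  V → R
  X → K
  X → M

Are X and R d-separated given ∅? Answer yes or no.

No — X and R are d-connected given ∅.

Bayes-Ball from X | ∅ reaches {D,J,K,M,P,R,W}.
R ∈ reach(X|∅) ⇒ X ⊥̸ R | ∅.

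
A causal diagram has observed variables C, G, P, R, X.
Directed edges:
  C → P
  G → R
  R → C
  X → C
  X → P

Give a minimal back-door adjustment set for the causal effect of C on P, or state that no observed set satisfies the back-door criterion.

C→P: minimal back-door set {X}.

desc(C)\{C}={P}; candidates ⊆ {G,R,X}.
size 0: {}; under {} C still reaches {G,P,R,X} ∋ P.
{X}: C⊥P given {X} in G with C→· removed — back-door holds.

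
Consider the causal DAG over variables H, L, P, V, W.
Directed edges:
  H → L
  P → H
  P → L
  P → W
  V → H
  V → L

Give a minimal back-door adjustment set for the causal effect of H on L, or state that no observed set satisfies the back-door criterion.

desc(H)\{H}={L}; candidates ⊆ {P,V,W}.
size 0: {}; under {} H still reaches {L,P,V,W} ∋ L.
size 1: {P}, {V}, {W}; under {P} H still reaches {L,V} ∋ L.
{P,V}: H⊥L given {P,V} in G with H→· removed — back-door holds.

H→L: minimal back-door set {P, V}.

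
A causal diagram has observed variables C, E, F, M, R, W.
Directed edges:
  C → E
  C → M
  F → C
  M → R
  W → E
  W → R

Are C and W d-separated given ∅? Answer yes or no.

Yes — C ⊥ W | ∅.

Bayes-Ball from C | ∅ reaches {E,F,M,R}.
W ∉ reach(C|∅) ⇒ C ⊥ W | ∅.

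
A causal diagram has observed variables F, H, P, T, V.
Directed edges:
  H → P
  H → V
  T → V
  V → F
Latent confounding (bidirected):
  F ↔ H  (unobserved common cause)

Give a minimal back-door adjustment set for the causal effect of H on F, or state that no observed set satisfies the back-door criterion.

desc(H)\{H}={F,P,V}; candidates ⊆ {T}.
H↔F: latent back-door arc(s) into H.
size 0: {}; under {} H still reaches {F} ∋ F.
size 1: {T}; under {T} H still reaches {F} ∋ F.
H↔F cannot be blocked by any observed set — no back-door set.

H→F: no observed back-door set.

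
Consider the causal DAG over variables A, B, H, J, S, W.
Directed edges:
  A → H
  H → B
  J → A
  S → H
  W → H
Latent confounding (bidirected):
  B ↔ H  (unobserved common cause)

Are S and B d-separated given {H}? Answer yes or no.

Bayes-Ball from S | {H} reaches {A,B,J,W}.
B ∈ reach(S|{H}) ⇒ S ⊥̸ B | {H}.

No — S and B are d-connected given {H}.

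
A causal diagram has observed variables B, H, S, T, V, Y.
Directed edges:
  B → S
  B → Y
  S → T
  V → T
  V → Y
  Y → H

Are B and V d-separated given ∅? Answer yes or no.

Yes — B ⊥ V | ∅.

Bayes-Ball from B | ∅ reaches {H,S,T,Y}.
V ∉ reach(B|∅) ⇒ B ⊥ V | ∅.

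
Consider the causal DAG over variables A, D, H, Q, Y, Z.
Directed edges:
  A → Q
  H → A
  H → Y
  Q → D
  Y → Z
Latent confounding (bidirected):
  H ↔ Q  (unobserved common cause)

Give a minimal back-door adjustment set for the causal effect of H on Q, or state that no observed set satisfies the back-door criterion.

H→Q: no observed back-door set.

desc(H)\{H}={A,D,Q,Y,Z}; candidates ⊆ {—}.
H↔Q: latent back-door arc(s) into H.
size 0: {}; under {} H still reaches {D,Q} ∋ Q.
H↔Q cannot be blocked by any observed set — no back-door set.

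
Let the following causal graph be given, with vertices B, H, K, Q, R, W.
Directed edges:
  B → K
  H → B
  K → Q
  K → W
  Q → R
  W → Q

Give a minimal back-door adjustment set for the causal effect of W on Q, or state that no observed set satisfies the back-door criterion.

desc(W)\{W}={Q,R}; candidates ⊆ {B,H,K}.
size 0: {}; under {} W still reaches {B,H,K,Q,R} ∋ Q.
{K}: W⊥Q given {K} in G with W→· removed — back-door holds.

W→Q: minimal back-door set {K}.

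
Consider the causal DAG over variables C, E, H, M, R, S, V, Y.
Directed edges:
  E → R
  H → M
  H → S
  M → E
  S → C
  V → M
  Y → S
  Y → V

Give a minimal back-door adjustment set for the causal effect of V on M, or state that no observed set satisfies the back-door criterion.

V→M: minimal back-door set ∅.

desc(V)\{V}={E,M,R}; candidates ⊆ {C,H,S,Y}.
∅: V⊥M given ∅ in G with V→· removed — back-door holds.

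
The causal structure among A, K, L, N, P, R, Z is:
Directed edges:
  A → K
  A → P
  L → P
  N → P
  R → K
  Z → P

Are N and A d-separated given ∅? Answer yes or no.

Yes — N ⊥ A | ∅.

Bayes-Ball from N | ∅ reaches {P}.
A ∉ reach(N|∅) ⇒ N ⊥ A | ∅.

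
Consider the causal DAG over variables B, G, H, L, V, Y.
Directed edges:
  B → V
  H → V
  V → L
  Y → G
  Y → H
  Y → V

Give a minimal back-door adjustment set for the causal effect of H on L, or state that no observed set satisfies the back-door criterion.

H→L: minimal back-door set {Y}.

desc(H)\{H}={L,V}; candidates ⊆ {B,G,Y}.
size 0: {}; under {} H still reaches {G,L,V,Y} ∋ L.
{Y}: H⊥L given {Y} in G with H→· removed — back-door holds.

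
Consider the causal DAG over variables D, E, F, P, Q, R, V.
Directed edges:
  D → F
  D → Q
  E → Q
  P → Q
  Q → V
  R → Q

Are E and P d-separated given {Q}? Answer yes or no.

No — E and P are d-connected given {Q}.

Bayes-Ball from E | {Q} reaches {D,F,P,R}.
P ∈ reach(E|{Q}) ⇒ E ⊥̸ P | {Q}.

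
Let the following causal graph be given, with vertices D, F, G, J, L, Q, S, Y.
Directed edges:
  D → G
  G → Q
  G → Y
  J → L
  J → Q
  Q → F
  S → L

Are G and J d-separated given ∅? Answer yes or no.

Yes — G ⊥ J | ∅.

Bayes-Ball from G | ∅ reaches {D,F,Q,Y}.
J ∉ reach(G|∅) ⇒ G ⊥ J | ∅.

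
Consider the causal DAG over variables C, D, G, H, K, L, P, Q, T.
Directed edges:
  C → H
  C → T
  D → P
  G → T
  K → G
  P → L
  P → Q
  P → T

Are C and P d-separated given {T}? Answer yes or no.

Bayes-Ball from C | {T} reaches {D,G,H,K,L,P,Q}.
P ∈ reach(C|{T}) ⇒ C ⊥̸ P | {T}.

No — C and P are d-connected given {T}.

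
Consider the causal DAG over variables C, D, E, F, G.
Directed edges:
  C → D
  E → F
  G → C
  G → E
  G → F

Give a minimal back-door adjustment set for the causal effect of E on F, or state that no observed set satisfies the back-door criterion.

E→F: minimal back-door set {G}.

desc(E)\{E}={F}; candidates ⊆ {C,D,G}.
size 0: {}; under {} E still reaches {C,D,F,G} ∋ F.
{G}: E⊥F given {G} in G with E→· removed — back-door holds.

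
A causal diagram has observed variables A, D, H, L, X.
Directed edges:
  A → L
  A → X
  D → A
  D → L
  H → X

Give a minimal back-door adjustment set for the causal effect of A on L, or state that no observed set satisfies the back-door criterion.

A→L: minimal back-door set {D}.

desc(A)\{A}={L,X}; candidates ⊆ {D,H}.
size 0: {}; under {} A still reaches {D,L} ∋ L.
{D}: A⊥L given {D} in G with A→· removed — back-door holds.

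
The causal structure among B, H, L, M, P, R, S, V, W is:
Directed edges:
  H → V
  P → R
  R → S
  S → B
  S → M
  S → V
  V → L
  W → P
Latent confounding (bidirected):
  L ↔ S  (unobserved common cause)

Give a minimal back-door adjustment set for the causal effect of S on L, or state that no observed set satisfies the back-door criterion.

desc(S)\{S}={B,L,M,V}; candidates ⊆ {H,P,R,W}.
S↔L: latent back-door arc(s) into S.
size 0: {}; under {} S still reaches {L,P,R,W} ∋ L.
size 1: {H}, {P}, {R} …(+1); under {H} S still reaches {L,P,R,W} ∋ L.
size 2: {H,P}, {H,R}, {H,W} …(+3); under {H,P} S still reaches {L,R} ∋ L.
S↔L cannot be blocked by any observed set — no back-door set.

S→L: no observed back-door set.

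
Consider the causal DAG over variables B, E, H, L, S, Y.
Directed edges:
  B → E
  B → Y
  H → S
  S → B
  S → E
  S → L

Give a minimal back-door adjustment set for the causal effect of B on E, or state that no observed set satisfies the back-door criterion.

B→E: minimal back-door set {S}.

desc(B)\{B}={E,Y}; candidates ⊆ {H,L,S}.
size 0: {}; under {} B still reaches {E,H,L,S} ∋ E.
{S}: B⊥E given {S} in G with B→· removed — back-door holds.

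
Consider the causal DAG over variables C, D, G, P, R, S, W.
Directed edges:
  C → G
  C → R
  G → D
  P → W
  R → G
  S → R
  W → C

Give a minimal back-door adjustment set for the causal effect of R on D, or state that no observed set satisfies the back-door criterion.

R→D: minimal back-door set {C}.

desc(R)\{R}={D,G}; candidates ⊆ {C,P,S,W}.
size 0: {}; under {} R still reaches {C,D,G,P,S,W} ∋ D.
{C}: R⊥D given {C} in G with R→· removed — back-door holds.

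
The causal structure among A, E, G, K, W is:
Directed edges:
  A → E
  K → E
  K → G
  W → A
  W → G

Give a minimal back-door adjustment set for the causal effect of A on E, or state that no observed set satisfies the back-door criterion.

desc(A)\{A}={E}; candidates ⊆ {G,K,W}.
∅: A⊥E given ∅ in G with A→· removed — back-door holds.

A→E: minimal back-door set ∅.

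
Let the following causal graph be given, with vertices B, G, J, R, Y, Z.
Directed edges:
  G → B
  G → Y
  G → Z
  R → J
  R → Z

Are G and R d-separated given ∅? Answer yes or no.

Bayes-Ball from G | ∅ reaches {B,Y,Z}.
R ∉ reach(G|∅) ⇒ G ⊥ R | ∅.

Yes — G ⊥ R | ∅.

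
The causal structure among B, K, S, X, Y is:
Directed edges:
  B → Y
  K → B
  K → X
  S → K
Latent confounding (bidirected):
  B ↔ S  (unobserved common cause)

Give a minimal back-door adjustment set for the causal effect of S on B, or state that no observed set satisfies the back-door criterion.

desc(S)\{S}={B,K,X,Y}; candidates ⊆ {—}.
S↔B: latent back-door arc(s) into S.
size 0: {}; under {} S still reaches {B,Y} ∋ B.
S↔B cannot be blocked by any observed set — no back-door set.

S→B: no observed back-door set.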